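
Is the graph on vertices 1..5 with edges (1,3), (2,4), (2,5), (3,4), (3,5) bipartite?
Yes. Partition: {1, 4, 5}, {2, 3}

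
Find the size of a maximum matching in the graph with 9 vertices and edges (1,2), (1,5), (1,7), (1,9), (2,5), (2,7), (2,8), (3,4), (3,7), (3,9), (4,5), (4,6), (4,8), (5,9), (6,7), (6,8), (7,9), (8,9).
4 (matching: (1,5), (2,7), (4,6), (8,9); upper bound floor(n/2) = floor(9/2) = 4)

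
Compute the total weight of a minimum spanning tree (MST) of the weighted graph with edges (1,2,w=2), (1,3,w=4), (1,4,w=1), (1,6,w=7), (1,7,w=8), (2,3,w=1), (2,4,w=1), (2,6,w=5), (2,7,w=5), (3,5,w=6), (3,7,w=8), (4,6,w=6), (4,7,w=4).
18 (MST edges: (1,4,w=1), (2,3,w=1), (2,4,w=1), (2,6,w=5), (3,5,w=6), (4,7,w=4); sum of weights 1 + 1 + 1 + 5 + 6 + 4 = 18)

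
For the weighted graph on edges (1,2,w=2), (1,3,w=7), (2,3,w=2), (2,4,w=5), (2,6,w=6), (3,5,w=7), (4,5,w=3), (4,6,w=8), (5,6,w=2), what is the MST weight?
14 (MST edges: (1,2,w=2), (2,3,w=2), (2,4,w=5), (4,5,w=3), (5,6,w=2); sum of weights 2 + 2 + 5 + 3 + 2 = 14)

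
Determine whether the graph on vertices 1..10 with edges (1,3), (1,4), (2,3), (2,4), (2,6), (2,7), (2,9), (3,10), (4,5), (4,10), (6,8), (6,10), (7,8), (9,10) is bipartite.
Yes. Partition: {1, 2, 5, 8, 10}, {3, 4, 6, 7, 9}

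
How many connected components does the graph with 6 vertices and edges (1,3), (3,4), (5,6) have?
3 (components: {1, 3, 4}, {2}, {5, 6})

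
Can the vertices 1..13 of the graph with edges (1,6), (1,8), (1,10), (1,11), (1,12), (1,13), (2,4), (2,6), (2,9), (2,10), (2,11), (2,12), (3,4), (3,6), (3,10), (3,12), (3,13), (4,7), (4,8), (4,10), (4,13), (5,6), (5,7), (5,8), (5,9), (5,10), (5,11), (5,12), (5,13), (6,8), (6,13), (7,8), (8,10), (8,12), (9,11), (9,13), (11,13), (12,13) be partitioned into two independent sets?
No (odd cycle of length 3: 12 -> 1 -> 8 -> 12)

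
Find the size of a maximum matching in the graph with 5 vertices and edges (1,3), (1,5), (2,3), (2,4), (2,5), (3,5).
2 (matching: (1,5), (2,4); upper bound floor(n/2) = floor(5/2) = 2)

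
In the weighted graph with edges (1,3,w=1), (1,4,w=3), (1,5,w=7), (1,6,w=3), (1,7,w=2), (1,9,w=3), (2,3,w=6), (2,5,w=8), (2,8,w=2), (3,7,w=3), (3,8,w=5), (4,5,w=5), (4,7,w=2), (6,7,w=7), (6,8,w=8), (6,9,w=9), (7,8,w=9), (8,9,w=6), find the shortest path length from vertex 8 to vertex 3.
5 (path: 8 -> 3; weights 5 = 5)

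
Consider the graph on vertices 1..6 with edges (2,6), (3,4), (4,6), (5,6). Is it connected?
No, it has 2 components: {1}, {2, 3, 4, 5, 6}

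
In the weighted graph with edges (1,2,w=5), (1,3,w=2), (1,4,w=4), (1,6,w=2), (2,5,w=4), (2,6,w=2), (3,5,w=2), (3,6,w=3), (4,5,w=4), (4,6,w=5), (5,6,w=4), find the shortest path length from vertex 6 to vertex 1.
2 (path: 6 -> 1; weights 2 = 2)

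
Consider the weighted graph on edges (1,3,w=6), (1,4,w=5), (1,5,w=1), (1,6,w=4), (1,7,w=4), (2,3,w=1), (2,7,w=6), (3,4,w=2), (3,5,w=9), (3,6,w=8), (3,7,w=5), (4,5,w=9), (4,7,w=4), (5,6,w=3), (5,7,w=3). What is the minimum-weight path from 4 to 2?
3 (path: 4 -> 3 -> 2; weights 2 + 1 = 3)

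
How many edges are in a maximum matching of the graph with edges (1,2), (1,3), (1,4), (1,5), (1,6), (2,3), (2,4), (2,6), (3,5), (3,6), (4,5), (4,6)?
3 (matching: (1,5), (2,3), (4,6); upper bound floor(n/2) = floor(6/2) = 3)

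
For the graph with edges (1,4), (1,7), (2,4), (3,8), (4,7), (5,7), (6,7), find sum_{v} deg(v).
14 (handshake: sum of degrees = 2|E| = 2 x 7 = 14)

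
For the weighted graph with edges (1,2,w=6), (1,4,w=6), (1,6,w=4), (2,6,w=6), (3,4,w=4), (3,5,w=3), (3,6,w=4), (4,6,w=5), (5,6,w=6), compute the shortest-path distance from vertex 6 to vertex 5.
6 (path: 6 -> 5; weights 6 = 6)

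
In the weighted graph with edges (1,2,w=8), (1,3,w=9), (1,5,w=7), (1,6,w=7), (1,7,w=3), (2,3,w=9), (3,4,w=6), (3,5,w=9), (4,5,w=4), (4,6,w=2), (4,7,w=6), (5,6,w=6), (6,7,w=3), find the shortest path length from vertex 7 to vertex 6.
3 (path: 7 -> 6; weights 3 = 3)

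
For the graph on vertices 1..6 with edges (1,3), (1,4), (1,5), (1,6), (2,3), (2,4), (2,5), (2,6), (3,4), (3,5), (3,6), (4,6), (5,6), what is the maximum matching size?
3 (matching: (1,5), (2,3), (4,6); upper bound floor(n/2) = floor(6/2) = 3)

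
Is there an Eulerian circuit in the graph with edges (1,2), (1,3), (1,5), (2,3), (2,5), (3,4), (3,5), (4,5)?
No (2 vertices have odd degree: {1, 2}; Eulerian circuit requires 0)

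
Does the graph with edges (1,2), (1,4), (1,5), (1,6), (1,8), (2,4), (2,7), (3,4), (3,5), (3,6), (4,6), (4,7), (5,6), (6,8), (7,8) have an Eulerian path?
No (8 vertices have odd degree: {1, 2, 3, 4, 5, 6, 7, 8}; Eulerian path requires 0 or 2)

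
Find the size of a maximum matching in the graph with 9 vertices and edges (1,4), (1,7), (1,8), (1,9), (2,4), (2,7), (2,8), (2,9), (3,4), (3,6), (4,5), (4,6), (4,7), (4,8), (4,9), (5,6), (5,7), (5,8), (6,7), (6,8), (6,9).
4 (matching: (1,8), (3,6), (4,9), (5,7); upper bound floor(n/2) = floor(9/2) = 4)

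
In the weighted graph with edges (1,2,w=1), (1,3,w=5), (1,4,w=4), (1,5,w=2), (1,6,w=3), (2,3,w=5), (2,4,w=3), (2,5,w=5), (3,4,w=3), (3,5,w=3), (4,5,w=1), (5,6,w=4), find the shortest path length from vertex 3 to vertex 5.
3 (path: 3 -> 5; weights 3 = 3)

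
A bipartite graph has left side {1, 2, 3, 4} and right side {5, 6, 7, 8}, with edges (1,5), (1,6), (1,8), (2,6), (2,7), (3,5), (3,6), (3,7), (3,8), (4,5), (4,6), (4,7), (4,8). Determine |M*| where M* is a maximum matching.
4 (matching: (1,8), (2,7), (3,6), (4,5); upper bound min(|L|,|R|) = min(4,4) = 4)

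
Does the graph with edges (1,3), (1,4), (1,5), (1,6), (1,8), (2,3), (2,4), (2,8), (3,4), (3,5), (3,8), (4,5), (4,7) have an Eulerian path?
No (8 vertices have odd degree: {1, 2, 3, 4, 5, 6, 7, 8}; Eulerian path requires 0 or 2)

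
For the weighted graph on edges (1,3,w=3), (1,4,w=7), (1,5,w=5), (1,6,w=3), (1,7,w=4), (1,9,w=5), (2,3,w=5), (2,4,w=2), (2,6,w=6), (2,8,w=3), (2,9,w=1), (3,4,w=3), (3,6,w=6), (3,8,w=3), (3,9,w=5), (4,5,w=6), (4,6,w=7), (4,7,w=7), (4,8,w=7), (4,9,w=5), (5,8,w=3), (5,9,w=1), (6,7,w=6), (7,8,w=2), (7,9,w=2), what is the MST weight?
17 (MST edges: (1,3,w=3), (1,6,w=3), (2,4,w=2), (2,9,w=1), (3,4,w=3), (5,9,w=1), (7,8,w=2), (7,9,w=2); sum of weights 3 + 3 + 2 + 1 + 3 + 1 + 2 + 2 = 17)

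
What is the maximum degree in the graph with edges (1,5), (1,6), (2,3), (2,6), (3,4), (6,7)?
3 (attained at vertex 6)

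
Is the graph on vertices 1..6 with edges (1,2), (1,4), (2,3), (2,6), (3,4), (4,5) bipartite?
Yes. Partition: {1, 3, 5, 6}, {2, 4}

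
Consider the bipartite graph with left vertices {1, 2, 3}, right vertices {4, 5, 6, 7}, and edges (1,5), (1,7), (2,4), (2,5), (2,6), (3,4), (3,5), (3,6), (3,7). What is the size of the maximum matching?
3 (matching: (1,7), (2,6), (3,5); upper bound min(|L|,|R|) = min(3,4) = 3)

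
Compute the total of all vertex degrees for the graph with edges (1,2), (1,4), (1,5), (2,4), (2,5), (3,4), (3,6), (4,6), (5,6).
18 (handshake: sum of degrees = 2|E| = 2 x 9 = 18)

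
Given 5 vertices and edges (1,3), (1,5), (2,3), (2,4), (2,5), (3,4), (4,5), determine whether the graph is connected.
Yes (BFS from 1 visits [1, 3, 5, 2, 4] — all 5 vertices reached)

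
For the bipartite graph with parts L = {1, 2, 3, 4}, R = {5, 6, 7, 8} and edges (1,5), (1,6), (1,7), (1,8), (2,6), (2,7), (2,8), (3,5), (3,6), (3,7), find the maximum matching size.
3 (matching: (1,8), (2,7), (3,6); upper bound min(|L|,|R|) = min(4,4) = 4)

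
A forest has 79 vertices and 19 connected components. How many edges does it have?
60 (Each of the 19 component trees on V_i vertices has V_i - 1 edges; summing gives V - C = 79 - 19 = 60)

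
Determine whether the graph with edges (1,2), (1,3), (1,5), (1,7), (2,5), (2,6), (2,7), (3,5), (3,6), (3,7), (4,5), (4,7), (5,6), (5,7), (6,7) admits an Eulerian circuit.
Yes (the graph is connected and all 7 vertices have even degree)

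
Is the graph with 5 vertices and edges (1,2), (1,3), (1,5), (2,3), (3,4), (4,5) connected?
Yes (BFS from 1 visits [1, 2, 3, 5, 4] — all 5 vertices reached)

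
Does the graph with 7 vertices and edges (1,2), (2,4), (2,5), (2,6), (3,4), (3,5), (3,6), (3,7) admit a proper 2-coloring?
Yes. Partition: {1, 4, 5, 6, 7}, {2, 3}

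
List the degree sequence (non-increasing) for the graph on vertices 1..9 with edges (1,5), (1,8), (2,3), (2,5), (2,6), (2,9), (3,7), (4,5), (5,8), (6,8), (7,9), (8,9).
[4, 4, 4, 3, 2, 2, 2, 2, 1] (degrees: deg(1)=2, deg(2)=4, deg(3)=2, deg(4)=1, deg(5)=4, deg(6)=2, deg(7)=2, deg(8)=4, deg(9)=3)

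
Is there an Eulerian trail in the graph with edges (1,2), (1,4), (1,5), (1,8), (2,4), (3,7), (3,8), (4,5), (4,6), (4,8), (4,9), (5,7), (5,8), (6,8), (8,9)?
Yes — and in fact it has an Eulerian circuit (the graph is connected and all 9 vertices have even degree)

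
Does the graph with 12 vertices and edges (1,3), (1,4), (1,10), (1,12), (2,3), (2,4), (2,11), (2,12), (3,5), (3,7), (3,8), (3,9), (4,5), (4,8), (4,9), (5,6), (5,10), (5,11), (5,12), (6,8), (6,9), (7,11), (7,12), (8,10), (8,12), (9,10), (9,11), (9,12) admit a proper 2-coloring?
Yes. Partition: {1, 2, 5, 7, 8, 9}, {3, 4, 6, 10, 11, 12}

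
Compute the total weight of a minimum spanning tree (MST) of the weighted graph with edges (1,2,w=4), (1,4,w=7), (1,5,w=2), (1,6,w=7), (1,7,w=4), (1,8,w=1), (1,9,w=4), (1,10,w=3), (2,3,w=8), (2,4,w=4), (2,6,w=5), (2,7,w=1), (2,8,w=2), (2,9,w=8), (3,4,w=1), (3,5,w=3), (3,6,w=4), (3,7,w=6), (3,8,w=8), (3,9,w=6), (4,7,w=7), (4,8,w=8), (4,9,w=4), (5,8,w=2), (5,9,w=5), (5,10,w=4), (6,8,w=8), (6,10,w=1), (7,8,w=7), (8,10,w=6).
18 (MST edges: (1,5,w=2), (1,8,w=1), (1,9,w=4), (1,10,w=3), (2,7,w=1), (2,8,w=2), (3,4,w=1), (3,5,w=3), (6,10,w=1); sum of weights 2 + 1 + 4 + 3 + 1 + 2 + 1 + 3 + 1 = 18)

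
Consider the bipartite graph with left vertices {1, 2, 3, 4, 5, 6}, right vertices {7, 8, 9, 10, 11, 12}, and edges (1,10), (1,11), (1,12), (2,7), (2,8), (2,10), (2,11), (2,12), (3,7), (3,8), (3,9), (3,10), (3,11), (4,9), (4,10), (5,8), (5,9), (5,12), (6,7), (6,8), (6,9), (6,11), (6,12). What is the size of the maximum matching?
6 (matching: (1,12), (2,11), (3,10), (4,9), (5,8), (6,7); upper bound min(|L|,|R|) = min(6,6) = 6)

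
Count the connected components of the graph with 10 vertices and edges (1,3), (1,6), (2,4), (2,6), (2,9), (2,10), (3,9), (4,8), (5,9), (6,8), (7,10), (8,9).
1 (components: {1, 2, 3, 4, 5, 6, 7, 8, 9, 10})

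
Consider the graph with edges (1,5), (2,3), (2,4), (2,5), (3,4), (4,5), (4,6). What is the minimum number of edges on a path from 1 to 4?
2 (path: 1 -> 5 -> 4, 2 edges)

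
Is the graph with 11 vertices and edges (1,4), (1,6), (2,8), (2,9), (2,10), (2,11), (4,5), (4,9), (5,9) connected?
No, it has 3 components: {1, 2, 4, 5, 6, 8, 9, 10, 11}, {3}, {7}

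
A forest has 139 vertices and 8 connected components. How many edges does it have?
131 (Each of the 8 component trees on V_i vertices has V_i - 1 edges; summing gives V - C = 139 - 8 = 131)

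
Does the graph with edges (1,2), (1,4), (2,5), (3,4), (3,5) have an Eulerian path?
Yes — and in fact it has an Eulerian circuit (the graph is connected and all 5 vertices have even degree)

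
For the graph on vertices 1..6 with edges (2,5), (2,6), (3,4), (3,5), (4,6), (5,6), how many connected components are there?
2 (components: {1}, {2, 3, 4, 5, 6})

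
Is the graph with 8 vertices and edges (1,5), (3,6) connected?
No, it has 6 components: {1, 5}, {2}, {3, 6}, {4}, {7}, {8}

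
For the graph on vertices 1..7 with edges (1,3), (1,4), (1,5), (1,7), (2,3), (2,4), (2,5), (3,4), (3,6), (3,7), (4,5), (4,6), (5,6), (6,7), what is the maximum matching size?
3 (matching: (1,5), (3,7), (4,6); upper bound floor(n/2) = floor(7/2) = 3)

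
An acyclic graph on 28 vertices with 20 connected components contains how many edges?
8 (Each of the 20 component trees on V_i vertices has V_i - 1 edges; summing gives V - C = 28 - 20 = 8)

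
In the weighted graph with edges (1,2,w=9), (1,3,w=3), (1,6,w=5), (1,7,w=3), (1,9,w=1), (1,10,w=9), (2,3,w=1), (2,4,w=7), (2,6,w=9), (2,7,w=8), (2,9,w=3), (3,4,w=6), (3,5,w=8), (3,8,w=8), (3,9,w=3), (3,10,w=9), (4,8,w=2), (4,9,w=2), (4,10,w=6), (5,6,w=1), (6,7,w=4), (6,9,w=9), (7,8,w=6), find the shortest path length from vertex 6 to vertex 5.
1 (path: 6 -> 5; weights 1 = 1)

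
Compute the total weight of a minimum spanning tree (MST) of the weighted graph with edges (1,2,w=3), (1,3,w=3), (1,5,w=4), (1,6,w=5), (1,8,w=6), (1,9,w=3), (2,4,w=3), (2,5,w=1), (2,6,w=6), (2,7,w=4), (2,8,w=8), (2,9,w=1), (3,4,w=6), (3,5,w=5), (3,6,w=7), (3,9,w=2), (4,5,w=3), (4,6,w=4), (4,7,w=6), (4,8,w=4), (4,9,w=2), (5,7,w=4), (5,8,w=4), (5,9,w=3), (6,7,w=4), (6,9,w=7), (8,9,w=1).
18 (MST edges: (1,2,w=3), (2,5,w=1), (2,7,w=4), (2,9,w=1), (3,9,w=2), (4,6,w=4), (4,9,w=2), (8,9,w=1); sum of weights 3 + 1 + 4 + 1 + 2 + 4 + 2 + 1 = 18)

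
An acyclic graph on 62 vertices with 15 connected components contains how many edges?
47 (Each of the 15 component trees on V_i vertices has V_i - 1 edges; summing gives V - C = 62 - 15 = 47)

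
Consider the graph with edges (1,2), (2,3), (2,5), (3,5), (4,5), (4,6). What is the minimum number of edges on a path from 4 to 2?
2 (path: 4 -> 5 -> 2, 2 edges)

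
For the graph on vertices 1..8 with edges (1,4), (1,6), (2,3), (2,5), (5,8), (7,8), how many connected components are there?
2 (components: {1, 4, 6}, {2, 3, 5, 7, 8})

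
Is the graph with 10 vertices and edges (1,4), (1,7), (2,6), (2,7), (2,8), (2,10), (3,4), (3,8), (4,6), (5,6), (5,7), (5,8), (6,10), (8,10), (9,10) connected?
Yes (BFS from 1 visits [1, 4, 7, 3, 6, 2, 5, 8, 10, 9] — all 10 vertices reached)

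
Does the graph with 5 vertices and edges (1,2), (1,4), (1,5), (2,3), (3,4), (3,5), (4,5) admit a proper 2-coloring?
No (odd cycle of length 3: 4 -> 1 -> 5 -> 4)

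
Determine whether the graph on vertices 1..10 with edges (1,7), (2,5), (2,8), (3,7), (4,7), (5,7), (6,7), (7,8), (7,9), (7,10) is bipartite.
Yes. Partition: {1, 3, 4, 5, 6, 8, 9, 10}, {2, 7}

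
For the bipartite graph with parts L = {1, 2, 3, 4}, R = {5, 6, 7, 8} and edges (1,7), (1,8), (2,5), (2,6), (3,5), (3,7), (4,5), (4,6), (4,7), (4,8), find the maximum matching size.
4 (matching: (1,8), (2,6), (3,7), (4,5); upper bound min(|L|,|R|) = min(4,4) = 4)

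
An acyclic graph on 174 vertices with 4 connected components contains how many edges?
170 (Each of the 4 component trees on V_i vertices has V_i - 1 edges; summing gives V - C = 174 - 4 = 170)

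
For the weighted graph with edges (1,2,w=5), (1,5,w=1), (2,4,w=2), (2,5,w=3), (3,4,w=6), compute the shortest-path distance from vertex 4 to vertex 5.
5 (path: 4 -> 2 -> 5; weights 2 + 3 = 5)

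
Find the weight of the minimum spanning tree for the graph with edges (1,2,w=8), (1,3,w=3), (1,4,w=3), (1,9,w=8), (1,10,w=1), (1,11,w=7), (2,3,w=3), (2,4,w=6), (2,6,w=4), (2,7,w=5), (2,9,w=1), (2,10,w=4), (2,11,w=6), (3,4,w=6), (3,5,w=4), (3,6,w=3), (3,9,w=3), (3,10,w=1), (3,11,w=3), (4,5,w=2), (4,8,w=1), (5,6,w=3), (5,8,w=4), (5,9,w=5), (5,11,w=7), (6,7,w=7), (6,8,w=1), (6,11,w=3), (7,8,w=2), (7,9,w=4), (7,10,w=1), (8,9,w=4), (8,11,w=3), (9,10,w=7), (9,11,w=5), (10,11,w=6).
16 (MST edges: (1,10,w=1), (2,3,w=3), (2,9,w=1), (3,10,w=1), (3,11,w=3), (4,5,w=2), (4,8,w=1), (6,8,w=1), (7,8,w=2), (7,10,w=1); sum of weights 1 + 3 + 1 + 1 + 3 + 2 + 1 + 1 + 2 + 1 = 16)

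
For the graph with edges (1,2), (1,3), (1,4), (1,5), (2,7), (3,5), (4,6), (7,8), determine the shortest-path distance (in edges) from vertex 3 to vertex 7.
3 (path: 3 -> 1 -> 2 -> 7, 3 edges)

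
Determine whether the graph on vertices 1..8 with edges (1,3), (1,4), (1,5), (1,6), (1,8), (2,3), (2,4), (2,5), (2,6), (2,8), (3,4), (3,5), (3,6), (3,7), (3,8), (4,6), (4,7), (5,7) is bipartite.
No (odd cycle of length 3: 8 -> 1 -> 3 -> 8)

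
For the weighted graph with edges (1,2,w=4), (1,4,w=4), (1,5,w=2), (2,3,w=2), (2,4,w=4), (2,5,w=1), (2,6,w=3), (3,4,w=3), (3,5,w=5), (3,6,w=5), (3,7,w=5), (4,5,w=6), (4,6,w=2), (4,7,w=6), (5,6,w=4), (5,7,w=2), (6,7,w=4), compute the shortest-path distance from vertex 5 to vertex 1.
2 (path: 5 -> 1; weights 2 = 2)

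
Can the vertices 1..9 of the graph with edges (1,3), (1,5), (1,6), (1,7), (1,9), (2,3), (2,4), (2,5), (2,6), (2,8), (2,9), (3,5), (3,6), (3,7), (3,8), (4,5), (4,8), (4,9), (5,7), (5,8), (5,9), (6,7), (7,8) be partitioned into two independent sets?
No (odd cycle of length 3: 5 -> 1 -> 3 -> 5)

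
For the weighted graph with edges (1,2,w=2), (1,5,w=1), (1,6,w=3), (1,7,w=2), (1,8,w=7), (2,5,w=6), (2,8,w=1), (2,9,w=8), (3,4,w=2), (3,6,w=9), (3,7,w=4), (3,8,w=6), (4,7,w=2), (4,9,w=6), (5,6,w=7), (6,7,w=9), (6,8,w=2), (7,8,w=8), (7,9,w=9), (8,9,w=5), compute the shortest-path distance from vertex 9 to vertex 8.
5 (path: 9 -> 8; weights 5 = 5)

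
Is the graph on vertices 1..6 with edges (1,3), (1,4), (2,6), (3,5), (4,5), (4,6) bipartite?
Yes. Partition: {1, 5, 6}, {2, 3, 4}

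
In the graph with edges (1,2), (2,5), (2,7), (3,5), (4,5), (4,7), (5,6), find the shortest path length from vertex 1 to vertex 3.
3 (path: 1 -> 2 -> 5 -> 3, 3 edges)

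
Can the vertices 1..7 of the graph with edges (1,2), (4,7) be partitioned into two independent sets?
Yes. Partition: {1, 3, 4, 5, 6}, {2, 7}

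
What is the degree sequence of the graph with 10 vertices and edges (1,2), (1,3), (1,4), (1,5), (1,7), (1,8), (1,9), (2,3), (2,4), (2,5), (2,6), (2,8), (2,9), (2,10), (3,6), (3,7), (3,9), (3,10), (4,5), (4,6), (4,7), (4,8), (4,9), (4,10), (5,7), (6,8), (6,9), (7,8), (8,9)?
[8, 8, 7, 6, 6, 6, 5, 5, 4, 3] (degrees: deg(1)=7, deg(2)=8, deg(3)=6, deg(4)=8, deg(5)=4, deg(6)=5, deg(7)=5, deg(8)=6, deg(9)=6, deg(10)=3)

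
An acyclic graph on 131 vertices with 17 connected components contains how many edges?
114 (Each of the 17 component trees on V_i vertices has V_i - 1 edges; summing gives V - C = 131 - 17 = 114)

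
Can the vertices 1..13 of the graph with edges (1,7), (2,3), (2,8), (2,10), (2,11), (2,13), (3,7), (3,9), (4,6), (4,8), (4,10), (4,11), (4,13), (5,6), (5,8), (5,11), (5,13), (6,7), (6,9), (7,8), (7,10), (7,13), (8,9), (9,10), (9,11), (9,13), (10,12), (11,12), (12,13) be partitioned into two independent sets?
Yes. Partition: {1, 3, 6, 8, 10, 11, 13}, {2, 4, 5, 7, 9, 12}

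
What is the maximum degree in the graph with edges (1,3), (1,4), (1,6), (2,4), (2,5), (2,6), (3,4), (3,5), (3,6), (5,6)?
4 (attained at vertices 3, 6)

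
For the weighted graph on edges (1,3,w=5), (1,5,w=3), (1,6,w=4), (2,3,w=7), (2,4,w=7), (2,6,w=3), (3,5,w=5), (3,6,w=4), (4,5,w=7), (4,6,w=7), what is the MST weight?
21 (MST edges: (1,5,w=3), (1,6,w=4), (2,4,w=7), (2,6,w=3), (3,6,w=4); sum of weights 3 + 4 + 7 + 3 + 4 = 21)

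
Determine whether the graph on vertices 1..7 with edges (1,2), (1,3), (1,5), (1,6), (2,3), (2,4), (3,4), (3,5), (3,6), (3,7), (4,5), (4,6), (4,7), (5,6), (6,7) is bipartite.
No (odd cycle of length 3: 3 -> 1 -> 2 -> 3)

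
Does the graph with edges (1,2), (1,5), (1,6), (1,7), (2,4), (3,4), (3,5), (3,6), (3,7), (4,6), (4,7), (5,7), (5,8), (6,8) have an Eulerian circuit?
Yes (the graph is connected and all 8 vertices have even degree)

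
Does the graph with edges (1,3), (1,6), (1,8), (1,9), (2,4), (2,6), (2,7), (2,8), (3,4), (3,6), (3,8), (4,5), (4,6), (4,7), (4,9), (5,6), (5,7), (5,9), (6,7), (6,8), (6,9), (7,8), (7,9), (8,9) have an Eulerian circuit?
Yes (the graph is connected and all 9 vertices have even degree)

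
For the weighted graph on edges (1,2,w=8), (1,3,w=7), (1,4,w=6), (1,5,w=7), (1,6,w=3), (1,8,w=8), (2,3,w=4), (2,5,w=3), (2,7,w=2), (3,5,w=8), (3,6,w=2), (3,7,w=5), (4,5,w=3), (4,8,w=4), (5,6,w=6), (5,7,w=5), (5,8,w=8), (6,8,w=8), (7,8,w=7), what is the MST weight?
21 (MST edges: (1,6,w=3), (2,3,w=4), (2,5,w=3), (2,7,w=2), (3,6,w=2), (4,5,w=3), (4,8,w=4); sum of weights 3 + 4 + 3 + 2 + 2 + 3 + 4 = 21)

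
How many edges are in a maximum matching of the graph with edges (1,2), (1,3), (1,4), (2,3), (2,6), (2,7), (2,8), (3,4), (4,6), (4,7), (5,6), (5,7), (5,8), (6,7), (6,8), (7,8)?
4 (matching: (1,3), (2,6), (4,7), (5,8); upper bound floor(n/2) = floor(8/2) = 4)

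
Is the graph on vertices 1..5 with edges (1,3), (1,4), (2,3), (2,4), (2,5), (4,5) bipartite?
No (odd cycle of length 5: 2 -> 3 -> 1 -> 4 -> 5 -> 2)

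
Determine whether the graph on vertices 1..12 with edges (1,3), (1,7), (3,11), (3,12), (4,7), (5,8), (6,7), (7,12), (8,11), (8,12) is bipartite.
Yes. Partition: {1, 2, 4, 5, 6, 9, 10, 11, 12}, {3, 7, 8}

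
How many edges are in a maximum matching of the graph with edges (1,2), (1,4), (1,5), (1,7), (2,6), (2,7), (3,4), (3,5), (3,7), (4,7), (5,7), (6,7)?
3 (matching: (1,2), (3,5), (6,7); upper bound floor(n/2) = floor(7/2) = 3)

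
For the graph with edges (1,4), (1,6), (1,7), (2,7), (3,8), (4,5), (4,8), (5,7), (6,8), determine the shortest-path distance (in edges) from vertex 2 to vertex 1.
2 (path: 2 -> 7 -> 1, 2 edges)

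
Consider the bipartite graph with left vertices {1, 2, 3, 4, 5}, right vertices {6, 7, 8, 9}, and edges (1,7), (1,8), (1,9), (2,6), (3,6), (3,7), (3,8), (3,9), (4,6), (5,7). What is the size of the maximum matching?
4 (matching: (1,9), (2,6), (3,8), (5,7); upper bound min(|L|,|R|) = min(5,4) = 4)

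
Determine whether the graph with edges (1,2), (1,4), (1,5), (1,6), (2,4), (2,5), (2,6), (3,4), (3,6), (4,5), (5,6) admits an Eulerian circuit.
Yes (the graph is connected and all 6 vertices have even degree)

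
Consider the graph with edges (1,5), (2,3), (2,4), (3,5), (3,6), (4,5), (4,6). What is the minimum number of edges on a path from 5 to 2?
2 (path: 5 -> 3 -> 2, 2 edges)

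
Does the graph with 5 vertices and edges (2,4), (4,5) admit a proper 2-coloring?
Yes. Partition: {1, 2, 3, 5}, {4}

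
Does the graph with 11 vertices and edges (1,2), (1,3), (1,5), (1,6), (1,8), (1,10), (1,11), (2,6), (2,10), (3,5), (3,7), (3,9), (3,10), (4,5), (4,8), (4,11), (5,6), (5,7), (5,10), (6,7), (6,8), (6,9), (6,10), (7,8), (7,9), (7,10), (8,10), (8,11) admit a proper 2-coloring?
No (odd cycle of length 3: 10 -> 1 -> 8 -> 10)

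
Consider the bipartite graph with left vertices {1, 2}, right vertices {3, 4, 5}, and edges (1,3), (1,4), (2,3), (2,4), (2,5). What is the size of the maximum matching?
2 (matching: (1,4), (2,5); upper bound min(|L|,|R|) = min(2,3) = 2)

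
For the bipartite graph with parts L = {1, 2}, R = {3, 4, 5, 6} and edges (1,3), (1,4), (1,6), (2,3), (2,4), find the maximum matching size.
2 (matching: (1,6), (2,4); upper bound min(|L|,|R|) = min(2,4) = 2)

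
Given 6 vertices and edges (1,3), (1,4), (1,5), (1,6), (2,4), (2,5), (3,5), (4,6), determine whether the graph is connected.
Yes (BFS from 1 visits [1, 3, 4, 5, 6, 2] — all 6 vertices reached)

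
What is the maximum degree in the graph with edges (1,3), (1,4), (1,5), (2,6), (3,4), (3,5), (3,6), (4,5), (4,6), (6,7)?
4 (attained at vertices 3, 4, 6)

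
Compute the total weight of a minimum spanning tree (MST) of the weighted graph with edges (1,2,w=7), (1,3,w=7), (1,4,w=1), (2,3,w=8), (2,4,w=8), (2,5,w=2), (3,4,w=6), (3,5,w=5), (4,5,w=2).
10 (MST edges: (1,4,w=1), (2,5,w=2), (3,5,w=5), (4,5,w=2); sum of weights 1 + 2 + 5 + 2 = 10)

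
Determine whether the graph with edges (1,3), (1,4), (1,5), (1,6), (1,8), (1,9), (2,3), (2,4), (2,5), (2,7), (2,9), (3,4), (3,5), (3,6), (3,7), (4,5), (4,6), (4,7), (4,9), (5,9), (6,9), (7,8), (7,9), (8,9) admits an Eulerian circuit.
No (6 vertices have odd degree: {2, 4, 5, 7, 8, 9}; Eulerian circuit requires 0)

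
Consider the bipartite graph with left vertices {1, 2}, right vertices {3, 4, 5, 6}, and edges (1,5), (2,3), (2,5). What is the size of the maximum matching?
2 (matching: (1,5), (2,3); upper bound min(|L|,|R|) = min(2,4) = 2)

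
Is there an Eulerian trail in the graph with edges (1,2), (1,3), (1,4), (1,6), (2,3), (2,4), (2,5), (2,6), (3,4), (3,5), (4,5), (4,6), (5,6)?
Yes (the graph is connected and exactly 2 vertices have odd degree: {2, 4}; any Eulerian path must start and end at those)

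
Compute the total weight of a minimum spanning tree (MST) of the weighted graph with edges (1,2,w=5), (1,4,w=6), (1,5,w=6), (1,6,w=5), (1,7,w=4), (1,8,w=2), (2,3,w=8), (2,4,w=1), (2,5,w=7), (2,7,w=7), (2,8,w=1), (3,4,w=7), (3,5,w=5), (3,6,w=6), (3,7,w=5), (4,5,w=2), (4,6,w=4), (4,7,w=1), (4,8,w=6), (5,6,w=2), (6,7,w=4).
14 (MST edges: (1,8,w=2), (2,4,w=1), (2,8,w=1), (3,7,w=5), (4,5,w=2), (4,7,w=1), (5,6,w=2); sum of weights 2 + 1 + 1 + 5 + 2 + 1 + 2 = 14)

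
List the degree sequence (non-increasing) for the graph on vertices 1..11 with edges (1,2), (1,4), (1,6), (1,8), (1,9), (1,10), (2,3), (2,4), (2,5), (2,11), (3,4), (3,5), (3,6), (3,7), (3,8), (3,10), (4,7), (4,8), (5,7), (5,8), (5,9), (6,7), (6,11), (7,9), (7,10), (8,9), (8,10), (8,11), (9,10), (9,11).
[7, 7, 6, 6, 6, 5, 5, 5, 5, 4, 4] (degrees: deg(1)=6, deg(2)=5, deg(3)=7, deg(4)=5, deg(5)=5, deg(6)=4, deg(7)=6, deg(8)=7, deg(9)=6, deg(10)=5, deg(11)=4)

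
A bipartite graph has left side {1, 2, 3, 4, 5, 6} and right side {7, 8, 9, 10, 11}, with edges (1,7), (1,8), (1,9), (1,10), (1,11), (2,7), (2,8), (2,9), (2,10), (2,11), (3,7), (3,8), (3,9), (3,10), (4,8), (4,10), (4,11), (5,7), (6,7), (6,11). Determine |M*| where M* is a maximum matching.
5 (matching: (1,11), (2,10), (3,9), (4,8), (5,7); upper bound min(|L|,|R|) = min(6,5) = 5)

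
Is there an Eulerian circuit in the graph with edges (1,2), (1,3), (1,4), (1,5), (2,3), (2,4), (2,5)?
Yes (the graph is connected and all 5 vertices have even degree)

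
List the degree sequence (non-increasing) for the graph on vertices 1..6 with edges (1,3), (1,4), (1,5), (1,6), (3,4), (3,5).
[4, 3, 2, 2, 1, 0] (degrees: deg(1)=4, deg(2)=0, deg(3)=3, deg(4)=2, deg(5)=2, deg(6)=1)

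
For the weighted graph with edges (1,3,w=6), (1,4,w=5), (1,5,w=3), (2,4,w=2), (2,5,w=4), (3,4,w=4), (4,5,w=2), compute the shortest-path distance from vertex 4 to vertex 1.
5 (path: 4 -> 1; weights 5 = 5)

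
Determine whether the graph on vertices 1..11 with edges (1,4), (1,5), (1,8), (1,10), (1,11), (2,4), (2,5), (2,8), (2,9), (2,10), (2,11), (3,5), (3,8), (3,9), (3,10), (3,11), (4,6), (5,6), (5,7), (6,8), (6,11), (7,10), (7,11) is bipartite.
Yes. Partition: {1, 2, 3, 6, 7}, {4, 5, 8, 9, 10, 11}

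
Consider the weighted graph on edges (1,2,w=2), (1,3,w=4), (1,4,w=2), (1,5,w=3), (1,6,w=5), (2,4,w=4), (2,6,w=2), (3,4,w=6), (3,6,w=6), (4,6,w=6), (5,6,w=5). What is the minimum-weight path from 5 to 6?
5 (path: 5 -> 6; weights 5 = 5)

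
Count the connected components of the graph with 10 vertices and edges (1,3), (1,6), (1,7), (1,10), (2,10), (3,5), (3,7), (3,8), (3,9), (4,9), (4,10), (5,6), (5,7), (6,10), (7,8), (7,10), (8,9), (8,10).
1 (components: {1, 2, 3, 4, 5, 6, 7, 8, 9, 10})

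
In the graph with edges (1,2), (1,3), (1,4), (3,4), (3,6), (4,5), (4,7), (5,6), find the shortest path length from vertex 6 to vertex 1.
2 (path: 6 -> 3 -> 1, 2 edges)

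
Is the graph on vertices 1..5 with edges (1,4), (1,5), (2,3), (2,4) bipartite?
Yes. Partition: {1, 2}, {3, 4, 5}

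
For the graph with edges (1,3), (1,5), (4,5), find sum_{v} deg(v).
6 (handshake: sum of degrees = 2|E| = 2 x 3 = 6)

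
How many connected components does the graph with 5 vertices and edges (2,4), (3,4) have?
3 (components: {1}, {2, 3, 4}, {5})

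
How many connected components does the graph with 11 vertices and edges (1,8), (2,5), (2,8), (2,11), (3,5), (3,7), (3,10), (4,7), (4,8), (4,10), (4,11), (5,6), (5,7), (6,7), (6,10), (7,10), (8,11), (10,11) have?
2 (components: {1, 2, 3, 4, 5, 6, 7, 8, 10, 11}, {9})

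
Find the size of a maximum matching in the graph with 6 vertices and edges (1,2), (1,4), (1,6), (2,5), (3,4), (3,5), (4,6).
3 (matching: (1,6), (2,5), (3,4); upper bound floor(n/2) = floor(6/2) = 3)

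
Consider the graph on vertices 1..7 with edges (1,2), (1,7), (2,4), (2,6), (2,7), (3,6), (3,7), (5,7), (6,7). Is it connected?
Yes (BFS from 1 visits [1, 2, 7, 4, 6, 3, 5] — all 7 vertices reached)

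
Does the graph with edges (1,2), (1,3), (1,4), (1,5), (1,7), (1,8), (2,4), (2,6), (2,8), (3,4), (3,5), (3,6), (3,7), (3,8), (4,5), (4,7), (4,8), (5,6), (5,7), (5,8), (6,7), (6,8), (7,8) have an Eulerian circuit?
No (2 vertices have odd degree: {6, 8}; Eulerian circuit requires 0)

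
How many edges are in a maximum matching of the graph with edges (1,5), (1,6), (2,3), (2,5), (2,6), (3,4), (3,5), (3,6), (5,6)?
3 (matching: (1,6), (2,5), (3,4); upper bound floor(n/2) = floor(6/2) = 3)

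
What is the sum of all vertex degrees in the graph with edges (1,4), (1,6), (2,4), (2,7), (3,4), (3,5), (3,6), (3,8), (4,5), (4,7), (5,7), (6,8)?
24 (handshake: sum of degrees = 2|E| = 2 x 12 = 24)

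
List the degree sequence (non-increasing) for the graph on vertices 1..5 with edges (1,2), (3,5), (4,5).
[2, 1, 1, 1, 1] (degrees: deg(1)=1, deg(2)=1, deg(3)=1, deg(4)=1, deg(5)=2)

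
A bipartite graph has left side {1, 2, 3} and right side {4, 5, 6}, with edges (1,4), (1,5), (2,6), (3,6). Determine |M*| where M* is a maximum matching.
2 (matching: (1,5), (2,6); upper bound min(|L|,|R|) = min(3,3) = 3)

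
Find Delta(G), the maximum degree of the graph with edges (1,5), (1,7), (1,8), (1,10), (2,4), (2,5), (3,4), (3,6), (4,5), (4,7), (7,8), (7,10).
4 (attained at vertices 1, 4, 7)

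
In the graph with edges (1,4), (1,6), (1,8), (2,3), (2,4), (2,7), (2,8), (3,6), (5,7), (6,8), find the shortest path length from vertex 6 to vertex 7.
3 (path: 6 -> 3 -> 2 -> 7, 3 edges)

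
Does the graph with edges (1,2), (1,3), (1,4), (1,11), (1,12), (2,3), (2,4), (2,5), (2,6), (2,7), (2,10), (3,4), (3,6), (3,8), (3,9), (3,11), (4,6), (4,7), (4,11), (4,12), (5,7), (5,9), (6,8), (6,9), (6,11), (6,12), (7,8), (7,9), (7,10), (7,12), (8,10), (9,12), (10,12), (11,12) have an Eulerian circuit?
No (10 vertices have odd degree: {1, 2, 3, 4, 5, 6, 7, 9, 11, 12}; Eulerian circuit requires 0)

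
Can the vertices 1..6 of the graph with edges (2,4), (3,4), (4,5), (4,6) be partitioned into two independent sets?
Yes. Partition: {1, 2, 3, 5, 6}, {4}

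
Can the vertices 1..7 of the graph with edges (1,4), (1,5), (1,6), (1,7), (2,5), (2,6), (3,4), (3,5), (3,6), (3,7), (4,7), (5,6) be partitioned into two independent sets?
No (odd cycle of length 3: 4 -> 1 -> 7 -> 4)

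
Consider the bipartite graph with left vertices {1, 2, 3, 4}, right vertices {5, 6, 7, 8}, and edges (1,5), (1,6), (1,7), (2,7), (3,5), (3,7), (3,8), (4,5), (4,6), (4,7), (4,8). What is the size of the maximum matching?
4 (matching: (1,5), (2,7), (3,8), (4,6); upper bound min(|L|,|R|) = min(4,4) = 4)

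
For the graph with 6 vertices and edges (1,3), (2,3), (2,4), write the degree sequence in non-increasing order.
[2, 2, 1, 1, 0, 0] (degrees: deg(1)=1, deg(2)=2, deg(3)=2, deg(4)=1, deg(5)=0, deg(6)=0)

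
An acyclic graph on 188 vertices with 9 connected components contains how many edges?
179 (Each of the 9 component trees on V_i vertices has V_i - 1 edges; summing gives V - C = 188 - 9 = 179)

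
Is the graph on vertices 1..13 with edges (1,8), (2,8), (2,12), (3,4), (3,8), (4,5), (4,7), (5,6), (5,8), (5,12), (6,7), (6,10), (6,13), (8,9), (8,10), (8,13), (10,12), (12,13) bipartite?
Yes. Partition: {1, 2, 3, 5, 7, 9, 10, 11, 13}, {4, 6, 8, 12}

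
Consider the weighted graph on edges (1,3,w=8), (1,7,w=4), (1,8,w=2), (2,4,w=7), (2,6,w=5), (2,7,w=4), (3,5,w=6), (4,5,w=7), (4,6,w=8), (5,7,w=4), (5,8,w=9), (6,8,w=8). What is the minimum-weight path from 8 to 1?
2 (path: 8 -> 1; weights 2 = 2)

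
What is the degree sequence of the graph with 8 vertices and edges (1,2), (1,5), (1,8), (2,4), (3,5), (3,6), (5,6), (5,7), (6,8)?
[4, 3, 3, 2, 2, 2, 1, 1] (degrees: deg(1)=3, deg(2)=2, deg(3)=2, deg(4)=1, deg(5)=4, deg(6)=3, deg(7)=1, deg(8)=2)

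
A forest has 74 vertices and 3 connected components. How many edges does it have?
71 (Each of the 3 component trees on V_i vertices has V_i - 1 edges; summing gives V - C = 74 - 3 = 71)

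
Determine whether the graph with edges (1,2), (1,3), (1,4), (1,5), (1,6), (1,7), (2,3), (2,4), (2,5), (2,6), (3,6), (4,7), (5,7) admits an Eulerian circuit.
No (6 vertices have odd degree: {2, 3, 4, 5, 6, 7}; Eulerian circuit requires 0)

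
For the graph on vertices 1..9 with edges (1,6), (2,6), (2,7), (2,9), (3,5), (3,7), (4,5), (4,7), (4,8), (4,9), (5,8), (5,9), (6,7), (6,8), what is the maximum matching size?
4 (matching: (1,6), (2,9), (3,7), (5,8); upper bound floor(n/2) = floor(9/2) = 4)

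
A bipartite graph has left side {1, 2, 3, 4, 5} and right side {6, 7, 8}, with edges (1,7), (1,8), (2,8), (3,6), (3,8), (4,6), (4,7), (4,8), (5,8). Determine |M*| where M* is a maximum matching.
3 (matching: (1,8), (3,6), (4,7); upper bound min(|L|,|R|) = min(5,3) = 3)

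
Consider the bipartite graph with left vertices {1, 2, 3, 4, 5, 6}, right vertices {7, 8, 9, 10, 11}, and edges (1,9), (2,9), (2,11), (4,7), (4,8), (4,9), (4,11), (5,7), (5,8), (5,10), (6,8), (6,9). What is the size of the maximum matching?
5 (matching: (1,9), (2,11), (4,7), (5,10), (6,8); upper bound min(|L|,|R|) = min(6,5) = 5)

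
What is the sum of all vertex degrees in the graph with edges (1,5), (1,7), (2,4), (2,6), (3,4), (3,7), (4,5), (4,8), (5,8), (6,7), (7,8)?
22 (handshake: sum of degrees = 2|E| = 2 x 11 = 22)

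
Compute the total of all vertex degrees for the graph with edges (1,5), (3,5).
4 (handshake: sum of degrees = 2|E| = 2 x 2 = 4)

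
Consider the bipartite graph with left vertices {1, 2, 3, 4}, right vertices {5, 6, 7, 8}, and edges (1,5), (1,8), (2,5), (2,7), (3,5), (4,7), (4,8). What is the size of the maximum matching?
3 (matching: (1,8), (2,7), (3,5); upper bound min(|L|,|R|) = min(4,4) = 4)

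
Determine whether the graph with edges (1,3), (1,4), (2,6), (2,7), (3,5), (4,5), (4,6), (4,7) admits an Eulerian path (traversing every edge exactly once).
Yes — and in fact it has an Eulerian circuit (the graph is connected and all 7 vertices have even degree)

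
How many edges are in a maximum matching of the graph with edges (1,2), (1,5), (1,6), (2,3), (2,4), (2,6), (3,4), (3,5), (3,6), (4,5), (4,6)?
3 (matching: (1,5), (2,3), (4,6); upper bound floor(n/2) = floor(6/2) = 3)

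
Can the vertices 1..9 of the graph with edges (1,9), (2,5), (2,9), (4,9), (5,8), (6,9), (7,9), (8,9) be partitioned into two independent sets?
Yes. Partition: {1, 2, 3, 4, 6, 7, 8}, {5, 9}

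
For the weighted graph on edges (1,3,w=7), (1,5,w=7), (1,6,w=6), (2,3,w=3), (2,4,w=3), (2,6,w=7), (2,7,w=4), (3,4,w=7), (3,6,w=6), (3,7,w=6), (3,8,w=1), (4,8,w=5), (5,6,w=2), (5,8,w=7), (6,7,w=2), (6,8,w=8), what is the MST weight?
21 (MST edges: (1,6,w=6), (2,3,w=3), (2,4,w=3), (2,7,w=4), (3,8,w=1), (5,6,w=2), (6,7,w=2); sum of weights 6 + 3 + 3 + 4 + 1 + 2 + 2 = 21)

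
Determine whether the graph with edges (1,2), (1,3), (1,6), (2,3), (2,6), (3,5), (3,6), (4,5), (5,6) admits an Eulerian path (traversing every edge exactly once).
No (4 vertices have odd degree: {1, 2, 4, 5}; Eulerian path requires 0 or 2)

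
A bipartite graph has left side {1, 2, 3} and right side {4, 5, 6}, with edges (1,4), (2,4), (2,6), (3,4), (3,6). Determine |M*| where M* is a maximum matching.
2 (matching: (1,4), (2,6); upper bound min(|L|,|R|) = min(3,3) = 3)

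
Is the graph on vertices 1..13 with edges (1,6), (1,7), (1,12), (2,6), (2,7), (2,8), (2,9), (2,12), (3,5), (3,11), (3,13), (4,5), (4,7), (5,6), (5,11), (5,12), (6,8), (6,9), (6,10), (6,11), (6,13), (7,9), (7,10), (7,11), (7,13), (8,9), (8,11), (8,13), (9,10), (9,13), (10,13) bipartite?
No (odd cycle of length 5: 2 -> 12 -> 1 -> 7 -> 9 -> 2)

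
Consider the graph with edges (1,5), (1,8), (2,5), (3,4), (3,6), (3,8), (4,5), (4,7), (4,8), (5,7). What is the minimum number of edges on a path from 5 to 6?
3 (path: 5 -> 4 -> 3 -> 6, 3 edges)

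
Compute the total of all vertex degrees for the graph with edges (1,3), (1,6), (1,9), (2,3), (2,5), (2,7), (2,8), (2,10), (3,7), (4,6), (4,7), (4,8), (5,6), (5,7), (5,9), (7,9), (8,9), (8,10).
36 (handshake: sum of degrees = 2|E| = 2 x 18 = 36)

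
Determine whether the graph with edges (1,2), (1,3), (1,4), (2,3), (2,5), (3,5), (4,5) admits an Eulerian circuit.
No (4 vertices have odd degree: {1, 2, 3, 5}; Eulerian circuit requires 0)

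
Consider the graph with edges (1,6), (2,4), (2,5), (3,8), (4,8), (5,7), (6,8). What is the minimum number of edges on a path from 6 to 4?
2 (path: 6 -> 8 -> 4, 2 edges)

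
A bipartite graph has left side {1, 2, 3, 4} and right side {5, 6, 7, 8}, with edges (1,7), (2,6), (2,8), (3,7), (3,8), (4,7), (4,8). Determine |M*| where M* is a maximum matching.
3 (matching: (1,7), (2,6), (3,8); upper bound min(|L|,|R|) = min(4,4) = 4)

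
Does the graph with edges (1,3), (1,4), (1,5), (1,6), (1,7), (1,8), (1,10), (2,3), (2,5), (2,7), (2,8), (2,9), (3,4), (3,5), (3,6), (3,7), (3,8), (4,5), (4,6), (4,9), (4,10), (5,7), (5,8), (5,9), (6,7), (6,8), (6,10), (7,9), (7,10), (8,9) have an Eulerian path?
No (6 vertices have odd degree: {1, 2, 3, 5, 7, 9}; Eulerian path requires 0 or 2)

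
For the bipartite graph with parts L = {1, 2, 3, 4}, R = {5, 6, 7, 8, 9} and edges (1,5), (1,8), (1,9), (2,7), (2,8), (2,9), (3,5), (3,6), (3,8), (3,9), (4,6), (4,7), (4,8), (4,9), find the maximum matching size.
4 (matching: (1,9), (2,8), (3,6), (4,7); upper bound min(|L|,|R|) = min(4,5) = 4)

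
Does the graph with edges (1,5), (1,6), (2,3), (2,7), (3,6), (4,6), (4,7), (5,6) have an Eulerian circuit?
Yes (the graph is connected and all 7 vertices have even degree)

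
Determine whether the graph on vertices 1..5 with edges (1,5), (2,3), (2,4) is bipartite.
Yes. Partition: {1, 2}, {3, 4, 5}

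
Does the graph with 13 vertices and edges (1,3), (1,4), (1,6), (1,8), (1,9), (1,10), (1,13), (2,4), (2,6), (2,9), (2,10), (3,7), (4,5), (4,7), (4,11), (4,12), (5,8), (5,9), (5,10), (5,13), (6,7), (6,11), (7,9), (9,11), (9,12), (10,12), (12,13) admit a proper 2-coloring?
Yes. Partition: {1, 2, 5, 7, 11, 12}, {3, 4, 6, 8, 9, 10, 13}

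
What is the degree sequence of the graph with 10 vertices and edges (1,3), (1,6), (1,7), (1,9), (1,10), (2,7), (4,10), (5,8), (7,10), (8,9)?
[5, 3, 3, 2, 2, 1, 1, 1, 1, 1] (degrees: deg(1)=5, deg(2)=1, deg(3)=1, deg(4)=1, deg(5)=1, deg(6)=1, deg(7)=3, deg(8)=2, deg(9)=2, deg(10)=3)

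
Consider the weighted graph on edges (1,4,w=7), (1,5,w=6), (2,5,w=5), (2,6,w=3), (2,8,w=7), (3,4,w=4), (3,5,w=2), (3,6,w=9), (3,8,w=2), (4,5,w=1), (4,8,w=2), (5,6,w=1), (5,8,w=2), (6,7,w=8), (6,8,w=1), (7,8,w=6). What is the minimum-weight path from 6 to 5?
1 (path: 6 -> 5; weights 1 = 1)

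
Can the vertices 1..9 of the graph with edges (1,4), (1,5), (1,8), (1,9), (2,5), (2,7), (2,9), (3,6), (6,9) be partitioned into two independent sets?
Yes. Partition: {1, 2, 6}, {3, 4, 5, 7, 8, 9}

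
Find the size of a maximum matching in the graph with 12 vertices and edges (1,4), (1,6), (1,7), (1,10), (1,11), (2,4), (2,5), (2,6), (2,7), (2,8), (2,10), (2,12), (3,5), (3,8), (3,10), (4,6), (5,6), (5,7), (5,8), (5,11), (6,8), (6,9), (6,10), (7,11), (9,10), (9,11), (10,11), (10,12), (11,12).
6 (matching: (1,7), (2,4), (3,10), (5,8), (6,9), (11,12); upper bound floor(n/2) = floor(12/2) = 6)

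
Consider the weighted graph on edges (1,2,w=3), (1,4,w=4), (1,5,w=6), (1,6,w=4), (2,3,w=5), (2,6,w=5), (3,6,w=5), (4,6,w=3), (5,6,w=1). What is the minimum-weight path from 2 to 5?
6 (path: 2 -> 6 -> 5; weights 5 + 1 = 6)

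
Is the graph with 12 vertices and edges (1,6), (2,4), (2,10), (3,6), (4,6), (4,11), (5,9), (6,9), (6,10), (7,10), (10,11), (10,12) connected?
No, it has 2 components: {1, 2, 3, 4, 5, 6, 7, 9, 10, 11, 12}, {8}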